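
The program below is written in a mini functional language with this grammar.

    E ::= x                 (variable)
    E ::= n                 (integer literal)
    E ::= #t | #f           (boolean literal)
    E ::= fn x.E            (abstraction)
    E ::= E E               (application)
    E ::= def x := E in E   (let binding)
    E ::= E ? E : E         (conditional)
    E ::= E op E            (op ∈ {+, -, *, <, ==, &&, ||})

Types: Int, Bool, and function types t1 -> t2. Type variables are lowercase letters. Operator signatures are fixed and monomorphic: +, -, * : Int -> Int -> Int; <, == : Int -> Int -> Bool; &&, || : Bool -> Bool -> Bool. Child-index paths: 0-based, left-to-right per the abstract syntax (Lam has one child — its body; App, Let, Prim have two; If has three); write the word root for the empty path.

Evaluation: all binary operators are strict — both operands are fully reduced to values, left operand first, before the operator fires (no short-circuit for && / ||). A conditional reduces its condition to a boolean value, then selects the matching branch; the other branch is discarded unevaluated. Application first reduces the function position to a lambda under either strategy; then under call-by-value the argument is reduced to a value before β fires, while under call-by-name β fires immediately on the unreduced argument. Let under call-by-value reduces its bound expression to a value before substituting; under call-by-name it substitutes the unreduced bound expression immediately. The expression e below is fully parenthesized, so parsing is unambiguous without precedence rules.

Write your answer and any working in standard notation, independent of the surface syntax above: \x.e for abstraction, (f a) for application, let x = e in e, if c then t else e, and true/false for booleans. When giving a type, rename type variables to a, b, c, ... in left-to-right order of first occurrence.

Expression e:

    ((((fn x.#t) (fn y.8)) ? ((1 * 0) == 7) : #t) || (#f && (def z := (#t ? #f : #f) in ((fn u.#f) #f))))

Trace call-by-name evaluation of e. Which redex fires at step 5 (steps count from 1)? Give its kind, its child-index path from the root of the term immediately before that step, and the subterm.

Answer: let at 1.1 : (let z = (if true then false else false) in ((\u.false) false))

Derivation:
step 0: ((if ((\x.true) (\y.8)) then ((1 * 0) == 7) else true) || (false && (let z = (if true then false else false) in ((\u.false) false))))
step 1: [beta@0.0] ((if true then ((1 * 0) == 7) else true) || (false && (let z = (if true then false else false) in ((\u.false) false))))
step 2: [if@0] (((1 * 0) == 7) || (false && (let z = (if true then false else false) in ((\u.false) false))))
step 3: [delta@0.0] ((0 == 7) || (false && (let z = (if true then false else false) in ((\u.false) false))))
step 4: [delta@0] (false || (false && (let z = (if true then false else false) in ((\u.false) false))))
step 5: [let@1.1] (false || (false && ((\u.false) false)))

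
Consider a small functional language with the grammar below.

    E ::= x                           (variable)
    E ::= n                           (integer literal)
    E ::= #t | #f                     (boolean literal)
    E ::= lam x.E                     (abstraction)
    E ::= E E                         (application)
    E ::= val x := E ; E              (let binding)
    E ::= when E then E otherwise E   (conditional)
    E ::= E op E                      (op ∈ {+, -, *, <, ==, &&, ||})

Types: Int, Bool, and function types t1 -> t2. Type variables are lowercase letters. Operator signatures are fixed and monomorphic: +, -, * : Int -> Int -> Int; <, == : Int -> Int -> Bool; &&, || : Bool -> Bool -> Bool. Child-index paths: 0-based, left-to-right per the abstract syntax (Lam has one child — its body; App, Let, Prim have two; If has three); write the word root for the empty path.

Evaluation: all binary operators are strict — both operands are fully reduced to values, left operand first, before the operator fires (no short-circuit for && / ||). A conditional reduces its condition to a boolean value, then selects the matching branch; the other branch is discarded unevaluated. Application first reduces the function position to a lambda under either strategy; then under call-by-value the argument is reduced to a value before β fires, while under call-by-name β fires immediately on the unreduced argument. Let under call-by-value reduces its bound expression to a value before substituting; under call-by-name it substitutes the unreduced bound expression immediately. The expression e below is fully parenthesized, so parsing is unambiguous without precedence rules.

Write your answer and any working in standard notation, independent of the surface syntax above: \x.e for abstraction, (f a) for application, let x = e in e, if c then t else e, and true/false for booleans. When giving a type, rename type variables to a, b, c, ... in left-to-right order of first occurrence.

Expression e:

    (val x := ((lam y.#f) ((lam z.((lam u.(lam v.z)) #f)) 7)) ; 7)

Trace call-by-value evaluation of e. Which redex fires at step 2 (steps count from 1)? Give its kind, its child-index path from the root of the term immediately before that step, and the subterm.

Answer: beta at 0.1 : ((\u.(\v.7)) false)

Working:
step 0: (let x = ((\y.false) ((\z.((\u.(\v.z)) false)) 7)) in 7)
step 1: [beta@0.1] (let x = ((\y.false) ((\u.(\v.7)) false)) in 7)
step 2: [beta@0.1] (let x = ((\y.false) (\v.7)) in 7)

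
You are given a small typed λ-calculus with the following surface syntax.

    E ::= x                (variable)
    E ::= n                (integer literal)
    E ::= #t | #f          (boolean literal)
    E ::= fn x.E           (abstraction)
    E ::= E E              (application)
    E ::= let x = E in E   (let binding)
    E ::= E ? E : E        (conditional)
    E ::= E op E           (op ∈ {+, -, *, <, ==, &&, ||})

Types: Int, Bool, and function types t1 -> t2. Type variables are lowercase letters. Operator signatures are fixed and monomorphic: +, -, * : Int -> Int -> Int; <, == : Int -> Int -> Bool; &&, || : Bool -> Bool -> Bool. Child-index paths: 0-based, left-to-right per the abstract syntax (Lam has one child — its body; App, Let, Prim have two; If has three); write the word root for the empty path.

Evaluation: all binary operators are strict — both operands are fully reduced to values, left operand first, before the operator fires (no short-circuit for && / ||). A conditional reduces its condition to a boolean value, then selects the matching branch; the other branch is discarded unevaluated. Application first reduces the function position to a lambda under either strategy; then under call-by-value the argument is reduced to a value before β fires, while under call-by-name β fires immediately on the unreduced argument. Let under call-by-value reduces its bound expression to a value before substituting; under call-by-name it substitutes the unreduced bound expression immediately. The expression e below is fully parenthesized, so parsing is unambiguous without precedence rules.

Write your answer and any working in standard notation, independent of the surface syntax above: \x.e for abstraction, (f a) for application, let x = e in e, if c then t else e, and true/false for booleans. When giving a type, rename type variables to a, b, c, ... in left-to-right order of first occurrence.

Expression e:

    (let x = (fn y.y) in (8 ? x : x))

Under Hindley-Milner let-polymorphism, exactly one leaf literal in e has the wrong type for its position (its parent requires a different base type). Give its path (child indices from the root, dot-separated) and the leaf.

Answer: 1.0 : 8

Trace:
y : a
\y._ : a -> a
let x : forall. a -> a
  unify Int ~ Bool
  FAIL: mismatch Int ~ Bool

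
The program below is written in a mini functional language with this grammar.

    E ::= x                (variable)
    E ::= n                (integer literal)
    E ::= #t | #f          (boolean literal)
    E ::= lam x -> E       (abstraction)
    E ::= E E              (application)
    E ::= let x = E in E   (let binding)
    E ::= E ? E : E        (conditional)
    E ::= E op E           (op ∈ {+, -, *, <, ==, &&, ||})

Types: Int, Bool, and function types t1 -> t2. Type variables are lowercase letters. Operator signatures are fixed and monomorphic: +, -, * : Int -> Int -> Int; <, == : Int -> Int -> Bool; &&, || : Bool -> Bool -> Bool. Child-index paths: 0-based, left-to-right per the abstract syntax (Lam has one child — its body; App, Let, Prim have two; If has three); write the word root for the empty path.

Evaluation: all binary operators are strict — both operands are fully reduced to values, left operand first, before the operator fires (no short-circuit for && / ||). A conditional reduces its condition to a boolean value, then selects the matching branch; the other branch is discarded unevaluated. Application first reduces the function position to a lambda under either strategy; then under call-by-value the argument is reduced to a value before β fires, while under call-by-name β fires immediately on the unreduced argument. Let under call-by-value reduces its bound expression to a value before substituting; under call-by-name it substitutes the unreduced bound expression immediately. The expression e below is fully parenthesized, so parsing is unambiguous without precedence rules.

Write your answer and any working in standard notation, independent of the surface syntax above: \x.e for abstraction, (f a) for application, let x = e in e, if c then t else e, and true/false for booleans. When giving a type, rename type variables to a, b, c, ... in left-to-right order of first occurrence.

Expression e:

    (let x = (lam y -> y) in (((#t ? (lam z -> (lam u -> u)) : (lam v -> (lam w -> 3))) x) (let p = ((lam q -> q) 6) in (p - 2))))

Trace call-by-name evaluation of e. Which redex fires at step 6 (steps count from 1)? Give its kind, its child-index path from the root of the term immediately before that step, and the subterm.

Answer: beta at 0 : ((\q.q) 6)

Trace:
step 0: (let x = (\y.y) in (((if true then (\z.(\u.u)) else (\v.(\w.3))) x) (let p = ((\q.q) 6) in (p - 2))))
step 1: [let@root] (((if true then (\z.(\u.u)) else (\v.(\w.3))) (\y.y)) (let p = ((\q.q) 6) in (p - 2)))
step 2: [if@0.0] (((\z.(\u.u)) (\y.y)) (let p = ((\q.q) 6) in (p - 2)))
step 3: [beta@0] ((\u.u) (let p = ((\q.q) 6) in (p - 2)))
step 4: [beta@root] (let p = ((\q.q) 6) in (p - 2))
step 5: [let@root] (((\q.q) 6) - 2)
step 6: [beta@0] (6 - 2)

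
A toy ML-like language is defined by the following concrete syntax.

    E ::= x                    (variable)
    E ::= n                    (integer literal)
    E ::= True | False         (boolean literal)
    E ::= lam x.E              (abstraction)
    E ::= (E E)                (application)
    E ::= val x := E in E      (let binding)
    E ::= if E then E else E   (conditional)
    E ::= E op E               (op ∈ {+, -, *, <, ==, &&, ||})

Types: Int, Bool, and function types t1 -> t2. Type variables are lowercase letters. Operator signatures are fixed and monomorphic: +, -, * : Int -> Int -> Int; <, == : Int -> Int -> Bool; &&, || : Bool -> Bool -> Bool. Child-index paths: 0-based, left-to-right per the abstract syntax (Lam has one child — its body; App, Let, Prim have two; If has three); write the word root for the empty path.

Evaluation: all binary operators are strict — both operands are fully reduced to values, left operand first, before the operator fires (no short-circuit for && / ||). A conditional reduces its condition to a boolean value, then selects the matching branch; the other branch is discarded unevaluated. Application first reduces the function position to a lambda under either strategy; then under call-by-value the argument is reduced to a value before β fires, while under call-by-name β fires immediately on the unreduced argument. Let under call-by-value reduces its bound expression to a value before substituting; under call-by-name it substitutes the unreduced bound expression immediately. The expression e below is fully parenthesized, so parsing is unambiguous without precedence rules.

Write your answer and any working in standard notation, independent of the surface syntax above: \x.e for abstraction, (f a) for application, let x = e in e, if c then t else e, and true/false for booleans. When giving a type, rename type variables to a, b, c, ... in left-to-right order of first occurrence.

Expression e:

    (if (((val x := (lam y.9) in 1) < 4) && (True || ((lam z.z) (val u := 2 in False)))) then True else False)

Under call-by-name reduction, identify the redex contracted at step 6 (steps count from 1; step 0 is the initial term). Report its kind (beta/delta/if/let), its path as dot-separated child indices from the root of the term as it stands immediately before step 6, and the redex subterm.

Derivation:
step 0: (if (((let x = (\y.9) in 1) < 4) && (true || ((\z.z) (let u = 2 in false)))) then true else false)
step 1: [let@0.0.0] (if ((1 < 4) && (true || ((\z.z) (let u = 2 in false)))) then true else false)
step 2: [delta@0.0] (if (true && (true || ((\z.z) (let u = 2 in false)))) then true else false)
step 3: [beta@0.1.1] (if (true && (true || (let u = 2 in false))) then true else false)
step 4: [let@0.1.1] (if (true && (true || false)) then true else false)
step 5: [delta@0.1] (if (true && true) then true else false)
step 6: [delta@0] (if true then true else false)

Answer: delta at 0 : (true && true)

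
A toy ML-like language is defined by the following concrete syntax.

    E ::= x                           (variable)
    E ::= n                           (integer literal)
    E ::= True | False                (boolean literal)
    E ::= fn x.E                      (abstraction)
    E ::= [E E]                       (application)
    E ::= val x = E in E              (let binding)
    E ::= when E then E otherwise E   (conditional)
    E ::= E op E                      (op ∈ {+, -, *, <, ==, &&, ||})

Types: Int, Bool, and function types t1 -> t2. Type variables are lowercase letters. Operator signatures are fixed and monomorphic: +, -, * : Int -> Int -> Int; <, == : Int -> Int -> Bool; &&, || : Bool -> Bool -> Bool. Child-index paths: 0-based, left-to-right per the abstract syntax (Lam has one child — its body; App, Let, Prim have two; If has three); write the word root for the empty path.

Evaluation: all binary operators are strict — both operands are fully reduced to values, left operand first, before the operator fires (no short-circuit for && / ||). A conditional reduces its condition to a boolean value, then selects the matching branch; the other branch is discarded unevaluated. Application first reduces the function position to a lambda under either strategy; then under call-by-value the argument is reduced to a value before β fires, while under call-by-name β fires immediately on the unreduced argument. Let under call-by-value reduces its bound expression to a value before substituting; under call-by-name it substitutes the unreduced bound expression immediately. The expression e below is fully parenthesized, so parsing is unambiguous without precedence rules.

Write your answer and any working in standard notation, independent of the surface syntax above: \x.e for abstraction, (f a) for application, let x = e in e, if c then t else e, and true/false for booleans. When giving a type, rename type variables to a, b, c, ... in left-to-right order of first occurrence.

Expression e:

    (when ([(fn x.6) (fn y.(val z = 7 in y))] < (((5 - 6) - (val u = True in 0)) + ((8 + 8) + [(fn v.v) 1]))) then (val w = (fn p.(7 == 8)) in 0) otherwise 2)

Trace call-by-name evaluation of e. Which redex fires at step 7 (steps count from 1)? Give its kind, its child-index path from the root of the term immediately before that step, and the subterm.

Working:
step 0: (if (((\x.6) (\y.(let z = 7 in y))) < (((5 - 6) - (let u = true in 0)) + ((8 + 8) + ((\v.v) 1)))) then (let w = (\p.(7 == 8)) in 0) else 2)
step 1: [beta@0.0] (if (6 < (((5 - 6) - (let u = true in 0)) + ((8 + 8) + ((\v.v) 1)))) then (let w = (\p.(7 == 8)) in 0) else 2)
step 2: [delta@0.1.0.0] (if (6 < ((-1 - (let u = true in 0)) + ((8 + 8) + ((\v.v) 1)))) then (let w = (\p.(7 == 8)) in 0) else 2)
step 3: [let@0.1.0.1] (if (6 < ((-1 - 0) + ((8 + 8) + ((\v.v) 1)))) then (let w = (\p.(7 == 8)) in 0) else 2)
step 4: [delta@0.1.0] (if (6 < (-1 + ((8 + 8) + ((\v.v) 1)))) then (let w = (\p.(7 == 8)) in 0) else 2)
step 5: [delta@0.1.1.0] (if (6 < (-1 + (16 + ((\v.v) 1)))) then (let w = (\p.(7 == 8)) in 0) else 2)
step 6: [beta@0.1.1.1] (if (6 < (-1 + (16 + 1))) then (let w = (\p.(7 == 8)) in 0) else 2)
step 7: [delta@0.1.1] (if (6 < (-1 + 17)) then (let w = (\p.(7 == 8)) in 0) else 2)

Answer: delta at 0.1.1 : (16 + 1)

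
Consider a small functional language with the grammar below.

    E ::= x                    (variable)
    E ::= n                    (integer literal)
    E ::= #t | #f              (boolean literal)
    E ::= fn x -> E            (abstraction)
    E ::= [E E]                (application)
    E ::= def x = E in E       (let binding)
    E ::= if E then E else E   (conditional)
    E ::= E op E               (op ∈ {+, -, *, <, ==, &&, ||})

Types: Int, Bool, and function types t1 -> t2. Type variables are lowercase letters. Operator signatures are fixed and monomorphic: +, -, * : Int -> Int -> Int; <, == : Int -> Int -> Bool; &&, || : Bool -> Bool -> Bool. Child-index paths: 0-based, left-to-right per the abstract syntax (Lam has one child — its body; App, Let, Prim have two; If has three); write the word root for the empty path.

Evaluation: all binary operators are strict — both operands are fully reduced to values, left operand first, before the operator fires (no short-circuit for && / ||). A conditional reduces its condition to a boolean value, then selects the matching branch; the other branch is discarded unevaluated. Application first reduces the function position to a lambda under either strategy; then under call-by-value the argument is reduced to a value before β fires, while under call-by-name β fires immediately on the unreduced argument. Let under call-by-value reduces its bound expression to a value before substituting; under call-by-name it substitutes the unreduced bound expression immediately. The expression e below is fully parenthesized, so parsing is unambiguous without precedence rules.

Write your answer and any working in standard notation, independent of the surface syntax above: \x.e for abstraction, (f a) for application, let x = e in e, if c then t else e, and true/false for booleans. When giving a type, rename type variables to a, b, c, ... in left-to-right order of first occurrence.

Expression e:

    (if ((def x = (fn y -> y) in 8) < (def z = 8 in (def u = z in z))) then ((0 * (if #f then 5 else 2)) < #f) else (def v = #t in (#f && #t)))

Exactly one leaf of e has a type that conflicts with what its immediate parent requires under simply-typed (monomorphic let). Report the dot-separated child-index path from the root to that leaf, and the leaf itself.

Trace:
y : a
\y._ : a -> a
let x : a -> a
  unify Int ~ Int
let z : Int
z : Int
let u : Int
z : Int
  unify Int ~ Int
  unify Bool ~ Bool
  unify Int ~ Int
  unify Bool ~ Bool
  unify Int ~ Int
  unify Int ~ Int
  unify Int ~ Int
  unify Bool ~ Int
  FAIL: mismatch Bool ~ Int

Answer: 1.1 : false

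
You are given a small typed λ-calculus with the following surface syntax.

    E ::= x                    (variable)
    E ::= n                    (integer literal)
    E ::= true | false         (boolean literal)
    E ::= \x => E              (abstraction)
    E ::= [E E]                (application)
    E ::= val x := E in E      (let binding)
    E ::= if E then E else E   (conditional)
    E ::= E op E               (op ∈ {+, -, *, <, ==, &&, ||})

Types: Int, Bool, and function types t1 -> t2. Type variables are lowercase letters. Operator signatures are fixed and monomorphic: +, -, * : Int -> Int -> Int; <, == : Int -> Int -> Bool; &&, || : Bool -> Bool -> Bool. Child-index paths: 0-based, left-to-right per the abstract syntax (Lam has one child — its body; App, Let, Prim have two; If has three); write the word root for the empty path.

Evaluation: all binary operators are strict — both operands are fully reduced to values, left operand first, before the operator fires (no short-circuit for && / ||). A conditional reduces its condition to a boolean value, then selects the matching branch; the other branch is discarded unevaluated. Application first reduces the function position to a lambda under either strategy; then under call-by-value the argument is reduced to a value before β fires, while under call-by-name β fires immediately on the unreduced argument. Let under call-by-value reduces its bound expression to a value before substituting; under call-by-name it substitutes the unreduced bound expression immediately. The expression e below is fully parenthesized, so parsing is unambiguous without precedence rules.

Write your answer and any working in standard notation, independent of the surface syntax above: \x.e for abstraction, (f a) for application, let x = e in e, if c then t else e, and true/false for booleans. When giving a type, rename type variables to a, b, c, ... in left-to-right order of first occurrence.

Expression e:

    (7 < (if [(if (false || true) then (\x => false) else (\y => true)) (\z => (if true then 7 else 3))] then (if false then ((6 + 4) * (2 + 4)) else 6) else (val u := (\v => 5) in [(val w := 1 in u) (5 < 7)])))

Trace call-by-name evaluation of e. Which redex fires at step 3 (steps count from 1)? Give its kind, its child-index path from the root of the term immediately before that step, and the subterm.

Derivation:
step 0: (7 < (if ((if (false || true) then (\x.false) else (\y.true)) (\z.(if true then 7 else 3))) then (if false then ((6 + 4) * (2 + 4)) else 6) else (let u = (\v.5) in ((let w = 1 in u) (5 < 7)))))
step 1: [delta@1.0.0.0] (7 < (if ((if true then (\x.false) else (\y.true)) (\z.(if true then 7 else 3))) then (if false then ((6 + 4) * (2 + 4)) else 6) else (let u = (\v.5) in ((let w = 1 in u) (5 < 7)))))
step 2: [if@1.0.0] (7 < (if ((\x.false) (\z.(if true then 7 else 3))) then (if false then ((6 + 4) * (2 + 4)) else 6) else (let u = (\v.5) in ((let w = 1 in u) (5 < 7)))))
step 3: [beta@1.0] (7 < (if false then (if false then ((6 + 4) * (2 + 4)) else 6) else (let u = (\v.5) in ((let w = 1 in u) (5 < 7)))))

Answer: beta at 1.0 : ((\x.false) (\z.(if true then 7 else 3)))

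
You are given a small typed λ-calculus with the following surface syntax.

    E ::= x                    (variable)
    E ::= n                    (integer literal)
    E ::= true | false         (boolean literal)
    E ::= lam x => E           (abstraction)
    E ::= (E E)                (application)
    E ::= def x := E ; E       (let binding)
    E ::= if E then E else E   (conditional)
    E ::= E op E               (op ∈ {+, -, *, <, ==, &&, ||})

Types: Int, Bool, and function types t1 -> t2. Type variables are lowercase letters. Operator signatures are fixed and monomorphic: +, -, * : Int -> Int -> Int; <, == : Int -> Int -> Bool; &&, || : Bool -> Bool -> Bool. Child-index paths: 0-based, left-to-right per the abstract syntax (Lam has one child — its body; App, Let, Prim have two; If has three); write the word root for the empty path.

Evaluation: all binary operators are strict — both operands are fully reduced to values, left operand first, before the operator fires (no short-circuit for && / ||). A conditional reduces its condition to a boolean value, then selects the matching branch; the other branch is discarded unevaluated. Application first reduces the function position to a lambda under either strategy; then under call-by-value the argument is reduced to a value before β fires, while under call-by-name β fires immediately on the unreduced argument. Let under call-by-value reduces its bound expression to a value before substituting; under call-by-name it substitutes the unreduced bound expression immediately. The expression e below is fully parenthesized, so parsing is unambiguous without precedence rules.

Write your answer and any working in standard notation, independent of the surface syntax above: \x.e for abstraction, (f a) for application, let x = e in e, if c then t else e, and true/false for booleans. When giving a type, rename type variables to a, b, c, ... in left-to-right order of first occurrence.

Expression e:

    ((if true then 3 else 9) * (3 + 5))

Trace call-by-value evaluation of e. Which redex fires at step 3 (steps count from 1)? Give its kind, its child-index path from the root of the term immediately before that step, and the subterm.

Answer: delta at root : (3 * 8)

Derivation:
step 0: ((if true then 3 else 9) * (3 + 5))
step 1: [if@0] (3 * (3 + 5))
step 2: [delta@1] (3 * 8)
step 3: [delta@root] 24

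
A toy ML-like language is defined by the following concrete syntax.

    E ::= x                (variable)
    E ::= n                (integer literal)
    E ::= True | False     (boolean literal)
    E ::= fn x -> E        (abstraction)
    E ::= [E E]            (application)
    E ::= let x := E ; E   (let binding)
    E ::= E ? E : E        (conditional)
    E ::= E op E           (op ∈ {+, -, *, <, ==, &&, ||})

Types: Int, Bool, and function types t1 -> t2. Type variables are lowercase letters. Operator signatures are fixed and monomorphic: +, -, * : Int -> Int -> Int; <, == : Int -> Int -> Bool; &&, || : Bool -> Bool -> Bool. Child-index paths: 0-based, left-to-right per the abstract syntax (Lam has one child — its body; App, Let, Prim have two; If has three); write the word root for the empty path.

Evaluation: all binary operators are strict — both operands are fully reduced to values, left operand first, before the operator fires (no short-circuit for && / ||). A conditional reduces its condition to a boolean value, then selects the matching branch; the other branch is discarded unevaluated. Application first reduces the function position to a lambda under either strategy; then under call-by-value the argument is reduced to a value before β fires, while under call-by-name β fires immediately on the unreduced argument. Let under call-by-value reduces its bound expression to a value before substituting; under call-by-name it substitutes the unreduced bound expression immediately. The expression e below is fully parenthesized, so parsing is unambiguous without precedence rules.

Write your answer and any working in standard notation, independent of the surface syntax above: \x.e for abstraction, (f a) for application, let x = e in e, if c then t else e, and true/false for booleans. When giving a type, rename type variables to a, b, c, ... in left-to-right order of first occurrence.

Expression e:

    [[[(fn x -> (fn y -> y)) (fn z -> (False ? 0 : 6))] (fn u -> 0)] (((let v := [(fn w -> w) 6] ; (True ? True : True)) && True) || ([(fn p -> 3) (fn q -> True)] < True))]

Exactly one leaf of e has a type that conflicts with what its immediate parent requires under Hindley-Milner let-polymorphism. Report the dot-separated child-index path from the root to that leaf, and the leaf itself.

Answer: 1.1.1 : true

Derivation:
y : b
\y._ : b -> b
\x._ : a -> b -> b
  unify Bool ~ Bool
  unify Int ~ Int
\z._ : c -> Int
  unify a -> b -> b ~ (c -> Int) -> d
  unify a ~ c -> Int
  unify b -> b ~ d
_ _ : b -> b
\u._ : e -> Int
  unify b -> b ~ (e -> Int) -> f
  unify b ~ e -> Int
  unify e -> Int ~ f
_ _ : e -> Int
w : g
\w._ : g -> g
  unify g -> g ~ Int -> h
  unify g ~ Int
  unify Int ~ h
_ _ : Int
let v : Int
  unify Bool ~ Bool
  unify Bool ~ Bool
  unify Bool ~ Bool
  unify Bool ~ Bool
  unify Bool ~ Bool
\p._ : i -> Int
\q._ : j -> Bool
  unify i -> Int ~ (j -> Bool) -> k
  unify i ~ j -> Bool
  unify Int ~ k
_ _ : Int
  unify Int ~ Int
  unify Bool ~ Int
  FAIL: mismatch Bool ~ Int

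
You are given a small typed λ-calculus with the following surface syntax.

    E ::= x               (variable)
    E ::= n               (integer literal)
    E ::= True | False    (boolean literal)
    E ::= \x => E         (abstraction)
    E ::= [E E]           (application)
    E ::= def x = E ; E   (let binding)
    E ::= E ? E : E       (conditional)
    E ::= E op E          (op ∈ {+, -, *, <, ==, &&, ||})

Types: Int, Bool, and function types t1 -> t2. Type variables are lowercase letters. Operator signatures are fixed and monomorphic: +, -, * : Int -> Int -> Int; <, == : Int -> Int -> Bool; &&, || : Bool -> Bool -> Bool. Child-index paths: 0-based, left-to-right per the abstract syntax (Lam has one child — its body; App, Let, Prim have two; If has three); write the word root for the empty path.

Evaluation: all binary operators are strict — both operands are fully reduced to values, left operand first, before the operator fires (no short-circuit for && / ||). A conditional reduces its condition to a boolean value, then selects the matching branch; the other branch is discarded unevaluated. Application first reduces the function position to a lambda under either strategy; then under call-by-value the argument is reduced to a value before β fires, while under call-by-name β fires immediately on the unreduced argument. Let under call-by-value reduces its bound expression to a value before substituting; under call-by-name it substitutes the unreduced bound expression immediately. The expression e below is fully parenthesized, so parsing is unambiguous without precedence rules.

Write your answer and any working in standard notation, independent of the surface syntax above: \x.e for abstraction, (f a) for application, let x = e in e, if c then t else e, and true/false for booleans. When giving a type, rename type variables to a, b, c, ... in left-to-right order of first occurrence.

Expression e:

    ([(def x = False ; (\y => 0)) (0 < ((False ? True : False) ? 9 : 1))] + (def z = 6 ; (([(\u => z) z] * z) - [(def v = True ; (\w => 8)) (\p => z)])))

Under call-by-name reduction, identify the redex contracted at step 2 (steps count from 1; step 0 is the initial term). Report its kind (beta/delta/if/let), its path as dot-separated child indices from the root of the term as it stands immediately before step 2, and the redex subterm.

Derivation:
step 0: (((let x = false in (\y.0)) (0 < (if (if false then true else false) then 9 else 1))) + (let z = 6 in ((((\u.z) z) * z) - ((let v = true in (\w.8)) (\p.z)))))
step 1: [let@0.0] (((\y.0) (0 < (if (if false then true else false) then 9 else 1))) + (let z = 6 in ((((\u.z) z) * z) - ((let v = true in (\w.8)) (\p.z)))))
step 2: [beta@0] (0 + (let z = 6 in ((((\u.z) z) * z) - ((let v = true in (\w.8)) (\p.z)))))

Answer: beta at 0 : ((\y.0) (0 < (if (if false then true else false) then 9 else 1)))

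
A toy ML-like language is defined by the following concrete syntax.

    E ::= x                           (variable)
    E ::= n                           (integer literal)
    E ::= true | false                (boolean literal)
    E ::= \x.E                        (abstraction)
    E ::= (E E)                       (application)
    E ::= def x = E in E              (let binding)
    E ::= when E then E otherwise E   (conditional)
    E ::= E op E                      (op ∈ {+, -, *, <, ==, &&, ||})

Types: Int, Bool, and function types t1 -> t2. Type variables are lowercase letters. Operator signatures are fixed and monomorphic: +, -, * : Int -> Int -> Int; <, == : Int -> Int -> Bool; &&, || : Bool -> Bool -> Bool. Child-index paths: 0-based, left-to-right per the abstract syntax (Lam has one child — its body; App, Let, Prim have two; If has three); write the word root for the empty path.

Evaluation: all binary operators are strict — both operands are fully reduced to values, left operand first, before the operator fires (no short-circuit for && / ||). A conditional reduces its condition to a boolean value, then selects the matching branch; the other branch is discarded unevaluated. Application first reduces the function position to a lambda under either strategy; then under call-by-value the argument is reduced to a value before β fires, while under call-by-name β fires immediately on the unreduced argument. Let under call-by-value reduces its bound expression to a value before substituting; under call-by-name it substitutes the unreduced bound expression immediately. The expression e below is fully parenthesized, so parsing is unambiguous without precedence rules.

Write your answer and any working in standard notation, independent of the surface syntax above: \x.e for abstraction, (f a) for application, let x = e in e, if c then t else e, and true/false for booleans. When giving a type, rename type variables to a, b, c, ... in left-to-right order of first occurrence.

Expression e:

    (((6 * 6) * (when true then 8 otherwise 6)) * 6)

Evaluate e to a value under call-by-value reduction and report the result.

Working:
step 0: (((6 * 6) * (if true then 8 else 6)) * 6)
step 1: [delta@0.0] ((36 * (if true then 8 else 6)) * 6)
step 2: [if@0.1] ((36 * 8) * 6)
step 3: [delta@0] (288 * 6)
step 4: [delta@root] 1728

Answer: 1728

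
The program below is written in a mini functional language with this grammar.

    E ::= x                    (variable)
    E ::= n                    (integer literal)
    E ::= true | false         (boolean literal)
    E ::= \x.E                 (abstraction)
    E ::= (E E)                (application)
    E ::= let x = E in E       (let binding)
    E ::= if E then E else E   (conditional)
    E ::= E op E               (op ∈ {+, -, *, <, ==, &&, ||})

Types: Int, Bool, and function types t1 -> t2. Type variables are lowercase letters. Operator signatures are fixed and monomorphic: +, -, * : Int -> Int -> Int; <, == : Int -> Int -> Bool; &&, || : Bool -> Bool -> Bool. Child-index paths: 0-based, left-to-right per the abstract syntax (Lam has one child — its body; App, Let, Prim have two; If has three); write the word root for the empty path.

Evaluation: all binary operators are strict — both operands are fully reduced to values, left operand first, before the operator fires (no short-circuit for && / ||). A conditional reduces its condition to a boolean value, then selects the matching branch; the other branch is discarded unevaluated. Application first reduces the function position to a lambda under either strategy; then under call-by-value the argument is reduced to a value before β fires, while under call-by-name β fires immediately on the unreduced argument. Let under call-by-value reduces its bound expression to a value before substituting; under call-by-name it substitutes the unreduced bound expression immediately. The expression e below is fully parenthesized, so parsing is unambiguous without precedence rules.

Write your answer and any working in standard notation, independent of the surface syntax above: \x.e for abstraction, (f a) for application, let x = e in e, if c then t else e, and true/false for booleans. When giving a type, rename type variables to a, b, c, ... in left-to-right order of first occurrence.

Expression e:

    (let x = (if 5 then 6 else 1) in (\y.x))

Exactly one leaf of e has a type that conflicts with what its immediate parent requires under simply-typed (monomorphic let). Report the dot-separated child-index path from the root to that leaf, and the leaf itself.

Answer: 0.0 : 5

Derivation:
  unify Int ~ Bool
  FAIL: mismatch Int ~ Bool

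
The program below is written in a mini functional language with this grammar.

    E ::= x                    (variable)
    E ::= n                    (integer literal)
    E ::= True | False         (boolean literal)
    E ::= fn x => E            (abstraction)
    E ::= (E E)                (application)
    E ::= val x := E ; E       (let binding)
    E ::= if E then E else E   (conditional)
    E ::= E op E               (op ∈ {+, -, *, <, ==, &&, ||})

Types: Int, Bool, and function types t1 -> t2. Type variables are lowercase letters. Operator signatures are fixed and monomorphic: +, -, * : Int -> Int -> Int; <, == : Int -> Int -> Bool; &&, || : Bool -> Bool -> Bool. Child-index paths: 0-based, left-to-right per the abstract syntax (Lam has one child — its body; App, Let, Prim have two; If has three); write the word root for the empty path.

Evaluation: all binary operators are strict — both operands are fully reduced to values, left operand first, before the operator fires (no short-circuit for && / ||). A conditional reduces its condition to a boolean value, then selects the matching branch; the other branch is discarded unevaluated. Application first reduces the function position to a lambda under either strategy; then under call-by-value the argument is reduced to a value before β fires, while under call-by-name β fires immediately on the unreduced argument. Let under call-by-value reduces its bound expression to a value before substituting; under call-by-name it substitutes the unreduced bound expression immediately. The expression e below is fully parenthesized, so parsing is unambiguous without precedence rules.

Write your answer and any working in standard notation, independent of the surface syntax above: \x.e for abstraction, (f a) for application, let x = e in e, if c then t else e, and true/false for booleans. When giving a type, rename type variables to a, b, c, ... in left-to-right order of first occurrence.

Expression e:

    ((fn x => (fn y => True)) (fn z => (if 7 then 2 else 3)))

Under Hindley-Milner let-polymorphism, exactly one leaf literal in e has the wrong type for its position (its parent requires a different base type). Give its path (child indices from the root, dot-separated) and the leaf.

Derivation:
\y._ : b -> Bool
\x._ : a -> b -> Bool
  unify Int ~ Bool
  FAIL: mismatch Int ~ Bool

Answer: 1.0.0 : 7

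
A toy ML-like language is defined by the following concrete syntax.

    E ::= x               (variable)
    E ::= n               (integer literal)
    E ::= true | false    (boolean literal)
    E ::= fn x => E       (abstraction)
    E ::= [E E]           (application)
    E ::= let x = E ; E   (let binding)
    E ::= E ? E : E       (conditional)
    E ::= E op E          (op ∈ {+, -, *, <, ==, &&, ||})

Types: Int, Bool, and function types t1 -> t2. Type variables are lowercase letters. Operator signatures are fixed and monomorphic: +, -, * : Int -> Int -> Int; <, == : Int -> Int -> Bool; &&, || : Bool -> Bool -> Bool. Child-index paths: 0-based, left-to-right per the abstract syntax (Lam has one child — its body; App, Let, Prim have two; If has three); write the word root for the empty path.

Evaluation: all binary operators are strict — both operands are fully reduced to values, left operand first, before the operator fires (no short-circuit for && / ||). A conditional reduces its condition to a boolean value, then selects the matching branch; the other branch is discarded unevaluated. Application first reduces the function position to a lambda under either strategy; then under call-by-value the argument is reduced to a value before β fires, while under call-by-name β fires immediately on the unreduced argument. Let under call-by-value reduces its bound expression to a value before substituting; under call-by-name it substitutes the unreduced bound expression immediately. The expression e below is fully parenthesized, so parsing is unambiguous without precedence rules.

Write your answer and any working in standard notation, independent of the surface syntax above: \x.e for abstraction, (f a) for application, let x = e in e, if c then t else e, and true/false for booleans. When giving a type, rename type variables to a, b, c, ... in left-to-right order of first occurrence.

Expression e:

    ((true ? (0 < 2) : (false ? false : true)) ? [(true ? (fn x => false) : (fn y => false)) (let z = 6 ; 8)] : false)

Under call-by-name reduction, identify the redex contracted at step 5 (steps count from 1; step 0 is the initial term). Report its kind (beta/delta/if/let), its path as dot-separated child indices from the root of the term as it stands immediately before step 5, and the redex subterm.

Answer: beta at root : ((\x.false) (let z = 6 in 8))

Working:
step 0: (if (if true then (0 < 2) else (if false then false else true)) then ((if true then (\x.false) else (\y.false)) (let z = 6 in 8)) else false)
step 1: [if@0] (if (0 < 2) then ((if true then (\x.false) else (\y.false)) (let z = 6 in 8)) else false)
step 2: [delta@0] (if true then ((if true then (\x.false) else (\y.false)) (let z = 6 in 8)) else false)
step 3: [if@root] ((if true then (\x.false) else (\y.false)) (let z = 6 in 8))
step 4: [if@0] ((\x.false) (let z = 6 in 8))
step 5: [beta@root] false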